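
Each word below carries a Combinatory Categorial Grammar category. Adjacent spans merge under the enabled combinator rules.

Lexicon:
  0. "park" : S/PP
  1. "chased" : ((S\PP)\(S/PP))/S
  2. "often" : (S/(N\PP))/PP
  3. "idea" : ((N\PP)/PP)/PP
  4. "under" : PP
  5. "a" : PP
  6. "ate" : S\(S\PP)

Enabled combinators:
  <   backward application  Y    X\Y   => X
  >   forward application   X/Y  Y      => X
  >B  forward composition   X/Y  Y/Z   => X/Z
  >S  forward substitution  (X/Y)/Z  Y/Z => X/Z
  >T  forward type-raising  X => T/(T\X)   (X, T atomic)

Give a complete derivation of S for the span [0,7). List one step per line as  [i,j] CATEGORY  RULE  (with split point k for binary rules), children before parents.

[0,7] S   <
  [0,6] S\PP   <
    [0,1] "park" : S/PP
    [1,6] (S\PP)\(S/PP)   >
      [1,2] "chased" : ((S\PP)\(S/PP))/S
      [2,6] S   >
        [2,5] S/PP   >S
          [2,3] "often" : (S/(N\PP))/PP
          [3,5] (N\PP)/PP   >
            [3,4] "idea" : ((N\PP)/PP)/PP
            [4,5] "under" : PP
        [5,6] "a" : PP
  [6,7] "ate" : S\(S\PP)

[0,1] S/PP  lex  "park"
[1,2] ((S\PP)\(S/PP))/S  lex  "chased"
[2,3] (S/(N\PP))/PP  lex  "often"
[3,4] ((N\PP)/PP)/PP  lex  "idea"
[4,5] PP  lex  "under"
[3,5] (N\PP)/PP  >  k=4
[2,5] S/PP  >S  k=3
[5,6] PP  lex  "a"
[2,6] S  >  k=5
[1,6] (S\PP)\(S/PP)  >  k=2
[0,6] S\PP  <  k=1
[6,7] S\(S\PP)  lex  "ate"
[0,7] S  <  k=6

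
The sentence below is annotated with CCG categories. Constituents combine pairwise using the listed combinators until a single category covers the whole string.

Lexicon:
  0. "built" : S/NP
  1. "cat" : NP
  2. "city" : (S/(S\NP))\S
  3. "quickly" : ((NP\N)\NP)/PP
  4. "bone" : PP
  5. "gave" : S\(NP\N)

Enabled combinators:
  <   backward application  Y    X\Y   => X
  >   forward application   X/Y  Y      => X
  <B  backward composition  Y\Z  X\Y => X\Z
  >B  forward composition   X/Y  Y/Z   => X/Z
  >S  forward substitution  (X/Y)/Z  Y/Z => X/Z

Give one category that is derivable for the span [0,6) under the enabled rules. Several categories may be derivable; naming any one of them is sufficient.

[0,6] S   >
  [0,3] S/(S\NP)   <
    [0,2] S   >
      [0,1] "built" : S/NP
      [1,2] "cat" : NP
    [2,3] "city" : (S/(S\NP))\S
  [3,6] S\NP   <B
    [3,5] (NP\N)\NP   >
      [3,4] "quickly" : ((NP\N)\NP)/PP
      [4,5] "bone" : PP
    [5,6] "gave" : S\(NP\N)

S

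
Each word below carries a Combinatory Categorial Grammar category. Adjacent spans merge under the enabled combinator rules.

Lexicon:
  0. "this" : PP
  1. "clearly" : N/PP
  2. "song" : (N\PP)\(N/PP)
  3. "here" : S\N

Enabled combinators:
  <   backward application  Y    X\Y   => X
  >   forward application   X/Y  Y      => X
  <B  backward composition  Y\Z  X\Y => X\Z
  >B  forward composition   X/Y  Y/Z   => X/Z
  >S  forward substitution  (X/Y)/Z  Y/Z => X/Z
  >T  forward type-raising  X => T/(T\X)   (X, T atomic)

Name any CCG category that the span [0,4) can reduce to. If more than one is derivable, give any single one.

S

[0,4] S   >
  [0,1] S/(S\PP)   >T
    [0,1] "this" : PP
  [1,4] S\PP   <B
    [1,3] N\PP   <
      [1,2] "clearly" : N/PP
      [2,3] "song" : (N\PP)\(N/PP)
    [3,4] "here" : S\N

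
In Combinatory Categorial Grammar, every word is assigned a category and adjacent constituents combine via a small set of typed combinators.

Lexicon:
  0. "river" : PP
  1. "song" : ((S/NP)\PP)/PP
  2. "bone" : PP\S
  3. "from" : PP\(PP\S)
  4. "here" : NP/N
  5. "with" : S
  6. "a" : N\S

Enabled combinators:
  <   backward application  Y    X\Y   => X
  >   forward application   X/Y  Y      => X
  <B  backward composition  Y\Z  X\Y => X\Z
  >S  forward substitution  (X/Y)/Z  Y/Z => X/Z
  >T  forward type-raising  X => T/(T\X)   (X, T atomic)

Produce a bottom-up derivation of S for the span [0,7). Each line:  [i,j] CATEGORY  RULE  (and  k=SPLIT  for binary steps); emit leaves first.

[0,1] PP  lex  "river"
[1,2] ((S/NP)\PP)/PP  lex  "song"
[2,3] PP\S  lex  "bone"
[3,4] PP\(PP\S)  lex  "from"
[2,4] PP  <  k=3
[1,4] (S/NP)\PP  >  k=2
[0,4] S/NP  <  k=1
[4,5] NP/N  lex  "here"
[5,6] S  lex  "with"
[5,6] N/(N\S)  >T
[6,7] N\S  lex  "a"
[5,7] N  >  k=6
[4,7] NP  >  k=5
[0,7] S  >  k=4

[0,7] S   >
  [0,4] S/NP   <
    [0,1] "river" : PP
    [1,4] (S/NP)\PP   >
      [1,2] "song" : ((S/NP)\PP)/PP
      [2,4] PP   <
        [2,3] "bone" : PP\S
        [3,4] "from" : PP\(PP\S)
  [4,7] NP   >
    [4,5] "here" : NP/N
    [5,7] N   >
      [5,6] N/(N\S)   >T
        [5,6] "with" : S
      [6,7] "a" : N\S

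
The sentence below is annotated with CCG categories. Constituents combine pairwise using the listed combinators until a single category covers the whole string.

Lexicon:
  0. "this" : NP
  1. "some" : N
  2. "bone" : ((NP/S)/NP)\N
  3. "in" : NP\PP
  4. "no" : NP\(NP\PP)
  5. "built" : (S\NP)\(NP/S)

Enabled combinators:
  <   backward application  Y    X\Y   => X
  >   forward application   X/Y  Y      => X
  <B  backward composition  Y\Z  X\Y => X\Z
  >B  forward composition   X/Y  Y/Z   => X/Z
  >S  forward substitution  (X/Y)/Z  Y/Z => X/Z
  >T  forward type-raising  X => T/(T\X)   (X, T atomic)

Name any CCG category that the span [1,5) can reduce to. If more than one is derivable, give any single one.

[0,6] S   <
  [0,1] "this" : NP
  [1,6] S\NP   <
    [1,5] NP/S   >
      [1,3] (NP/S)/NP   <
        [1,2] "some" : N
        [2,3] "bone" : ((NP/S)/NP)\N
      [3,5] NP   <
        [3,4] "in" : NP\PP
        [4,5] "no" : NP\(NP\PP)
    [5,6] "built" : (S\NP)\(NP/S)

NP/S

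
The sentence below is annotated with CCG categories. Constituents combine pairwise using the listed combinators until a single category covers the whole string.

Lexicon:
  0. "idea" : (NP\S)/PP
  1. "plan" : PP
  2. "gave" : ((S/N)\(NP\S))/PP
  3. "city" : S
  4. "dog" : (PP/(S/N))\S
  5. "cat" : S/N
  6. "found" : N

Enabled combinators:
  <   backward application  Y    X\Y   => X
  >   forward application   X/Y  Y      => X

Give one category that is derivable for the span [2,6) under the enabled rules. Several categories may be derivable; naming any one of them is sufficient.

[0,7] S   >
  [0,6] S/N   <
    [0,2] NP\S   >
      [0,1] "idea" : (NP\S)/PP
      [1,2] "plan" : PP
    [2,6] (S/N)\(NP\S)   >
      [2,3] "gave" : ((S/N)\(NP\S))/PP
      [3,6] PP   >
        [3,5] PP/(S/N)   <
          [3,4] "city" : S
          [4,5] "dog" : (PP/(S/N))\S
        [5,6] "cat" : S/N
  [6,7] "found" : N

(S/N)\(NP\S)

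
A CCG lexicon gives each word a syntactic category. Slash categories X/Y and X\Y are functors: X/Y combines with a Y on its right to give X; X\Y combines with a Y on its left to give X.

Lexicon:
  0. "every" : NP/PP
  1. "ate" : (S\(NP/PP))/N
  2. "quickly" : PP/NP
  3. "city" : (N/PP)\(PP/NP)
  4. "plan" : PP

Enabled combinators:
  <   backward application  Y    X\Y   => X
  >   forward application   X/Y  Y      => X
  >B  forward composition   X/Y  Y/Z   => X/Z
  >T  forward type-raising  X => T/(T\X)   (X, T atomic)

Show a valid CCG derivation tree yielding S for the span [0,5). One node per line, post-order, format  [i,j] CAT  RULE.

[0,5] S   <
  [0,1] "every" : NP/PP
  [1,5] S\(NP/PP)   >
    [1,2] "ate" : (S\(NP/PP))/N
    [2,5] N   >
      [2,4] N/PP   <
        [2,3] "quickly" : PP/NP
        [3,4] "city" : (N/PP)\(PP/NP)
      [4,5] "plan" : PP

[0,1] NP/PP  lex  "every"
[1,2] (S\(NP/PP))/N  lex  "ate"
[2,3] PP/NP  lex  "quickly"
[3,4] (N/PP)\(PP/NP)  lex  "city"
[2,4] N/PP  <  k=3
[4,5] PP  lex  "plan"
[2,5] N  >  k=4
[1,5] S\(NP/PP)  >  k=2
[0,5] S  <  k=1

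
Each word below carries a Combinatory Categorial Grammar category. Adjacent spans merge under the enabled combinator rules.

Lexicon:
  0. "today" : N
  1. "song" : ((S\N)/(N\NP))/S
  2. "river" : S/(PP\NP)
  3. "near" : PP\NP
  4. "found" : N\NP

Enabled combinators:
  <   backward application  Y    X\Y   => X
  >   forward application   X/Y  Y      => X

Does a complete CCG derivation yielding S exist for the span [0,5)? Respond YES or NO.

[0,5] S   <
  [0,1] "today" : N
  [1,5] S\N   >
    [1,4] (S\N)/(N\NP)   >
      [1,2] "song" : ((S\N)/(N\NP))/S
      [2,4] S   >
        [2,3] "river" : S/(PP\NP)
        [3,4] "near" : PP\NP
    [4,5] "found" : N\NP

YES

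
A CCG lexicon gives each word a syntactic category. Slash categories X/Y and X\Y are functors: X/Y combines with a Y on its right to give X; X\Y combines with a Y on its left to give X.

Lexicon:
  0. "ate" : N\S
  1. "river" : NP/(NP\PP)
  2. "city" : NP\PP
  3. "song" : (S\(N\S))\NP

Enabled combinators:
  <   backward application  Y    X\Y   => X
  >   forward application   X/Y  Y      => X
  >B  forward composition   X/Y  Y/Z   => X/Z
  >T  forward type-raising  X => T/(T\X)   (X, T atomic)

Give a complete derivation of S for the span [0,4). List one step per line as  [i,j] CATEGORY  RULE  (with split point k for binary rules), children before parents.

[0,4] S   <
  [0,1] "ate" : N\S
  [1,4] S\(N\S)   <
    [1,3] NP   >
      [1,2] "river" : NP/(NP\PP)
      [2,3] "city" : NP\PP
    [3,4] "song" : (S\(N\S))\NP

[0,1] N\S  lex  "ate"
[1,2] NP/(NP\PP)  lex  "river"
[2,3] NP\PP  lex  "city"
[1,3] NP  >  k=2
[3,4] (S\(N\S))\NP  lex  "song"
[1,4] S\(N\S)  <  k=3
[0,4] S  <  k=1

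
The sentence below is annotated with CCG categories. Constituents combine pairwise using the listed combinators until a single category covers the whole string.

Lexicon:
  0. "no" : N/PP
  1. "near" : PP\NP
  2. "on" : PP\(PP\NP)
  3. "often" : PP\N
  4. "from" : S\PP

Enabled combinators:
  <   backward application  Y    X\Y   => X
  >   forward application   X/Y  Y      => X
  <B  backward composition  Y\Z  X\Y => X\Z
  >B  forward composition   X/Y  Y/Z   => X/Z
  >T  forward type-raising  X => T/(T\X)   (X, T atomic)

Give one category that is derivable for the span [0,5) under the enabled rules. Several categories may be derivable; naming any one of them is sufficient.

[0,5] S   <
  [0,4] PP   <
    [0,3] N   >
      [0,1] "no" : N/PP
      [1,3] PP   <
        [1,2] "near" : PP\NP
        [2,3] "on" : PP\(PP\NP)
    [3,4] "often" : PP\N
  [4,5] "from" : S\PP

S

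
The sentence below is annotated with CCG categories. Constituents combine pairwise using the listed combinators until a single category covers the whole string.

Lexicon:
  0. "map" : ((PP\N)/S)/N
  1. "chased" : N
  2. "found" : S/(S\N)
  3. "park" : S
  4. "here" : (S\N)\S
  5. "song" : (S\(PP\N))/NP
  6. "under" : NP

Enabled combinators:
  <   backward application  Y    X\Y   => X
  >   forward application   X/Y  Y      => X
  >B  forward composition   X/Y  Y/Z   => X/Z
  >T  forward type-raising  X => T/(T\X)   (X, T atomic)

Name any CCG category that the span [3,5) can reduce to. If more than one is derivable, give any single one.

[0,7] S   <
  [0,5] PP\N   >
    [0,2] (PP\N)/S   >
      [0,1] "map" : ((PP\N)/S)/N
      [1,2] "chased" : N
    [2,5] S   >
      [2,3] "found" : S/(S\N)
      [3,5] S\N   <
        [3,4] "park" : S
        [4,5] "here" : (S\N)\S
  [5,7] S\(PP\N)   >
    [5,6] "song" : (S\(PP\N))/NP
    [6,7] "under" : NP

S\N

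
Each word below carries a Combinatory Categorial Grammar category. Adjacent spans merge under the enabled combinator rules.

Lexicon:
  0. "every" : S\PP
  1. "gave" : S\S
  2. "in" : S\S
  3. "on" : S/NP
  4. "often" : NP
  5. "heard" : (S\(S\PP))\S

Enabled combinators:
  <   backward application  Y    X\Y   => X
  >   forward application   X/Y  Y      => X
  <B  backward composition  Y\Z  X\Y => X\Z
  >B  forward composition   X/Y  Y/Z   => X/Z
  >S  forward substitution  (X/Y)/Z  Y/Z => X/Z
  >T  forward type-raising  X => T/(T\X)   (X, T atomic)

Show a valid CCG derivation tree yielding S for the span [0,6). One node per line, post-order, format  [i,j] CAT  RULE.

[0,1] S\PP  lex  "every"
[1,2] S\S  lex  "gave"
[0,2] S\PP  <B  k=1
[2,3] S\S  lex  "in"
[0,3] S\PP  <B  k=2
[3,4] S/NP  lex  "on"
[4,5] NP  lex  "often"
[3,5] S  >  k=4
[5,6] (S\(S\PP))\S  lex  "heard"
[3,6] S\(S\PP)  <  k=5
[0,6] S  <  k=3

[0,6] S   <
  [0,3] S\PP   <B
    [0,2] S\PP   <B
      [0,1] "every" : S\PP
      [1,2] "gave" : S\S
    [2,3] "in" : S\S
  [3,6] S\(S\PP)   <
    [3,5] S   >
      [3,4] "on" : S/NP
      [4,5] "often" : NP
    [5,6] "heard" : (S\(S\PP))\S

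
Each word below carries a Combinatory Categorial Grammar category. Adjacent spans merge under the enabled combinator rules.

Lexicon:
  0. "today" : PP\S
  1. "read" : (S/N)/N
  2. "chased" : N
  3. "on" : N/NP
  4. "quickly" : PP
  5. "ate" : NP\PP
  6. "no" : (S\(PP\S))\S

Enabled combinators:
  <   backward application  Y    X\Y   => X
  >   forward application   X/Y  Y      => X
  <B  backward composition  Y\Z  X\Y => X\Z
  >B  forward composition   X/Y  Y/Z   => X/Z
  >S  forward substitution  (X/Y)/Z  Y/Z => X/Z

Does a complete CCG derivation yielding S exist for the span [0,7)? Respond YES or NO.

YES

[0,7] S   <
  [0,1] "today" : PP\S
  [1,7] S\(PP\S)   <
    [1,6] S   >
      [1,3] S/N   >
        [1,2] "read" : (S/N)/N
        [2,3] "chased" : N
      [3,6] N   >
        [3,4] "on" : N/NP
        [4,6] NP   <
          [4,5] "quickly" : PP
          [5,6] "ate" : NP\PP
    [6,7] "no" : (S\(PP\S))\S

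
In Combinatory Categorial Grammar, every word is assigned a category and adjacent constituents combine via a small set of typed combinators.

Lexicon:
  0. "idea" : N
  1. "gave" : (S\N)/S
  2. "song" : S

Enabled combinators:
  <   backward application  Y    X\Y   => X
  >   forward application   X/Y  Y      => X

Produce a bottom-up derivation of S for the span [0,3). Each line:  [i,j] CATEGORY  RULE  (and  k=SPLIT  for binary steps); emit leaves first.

[0,1] N  lex  "idea"
[1,2] (S\N)/S  lex  "gave"
[2,3] S  lex  "song"
[1,3] S\N  >  k=2
[0,3] S  <  k=1

[0,3] S   <
  [0,1] "idea" : N
  [1,3] S\N   >
    [1,2] "gave" : (S\N)/S
    [2,3] "song" : S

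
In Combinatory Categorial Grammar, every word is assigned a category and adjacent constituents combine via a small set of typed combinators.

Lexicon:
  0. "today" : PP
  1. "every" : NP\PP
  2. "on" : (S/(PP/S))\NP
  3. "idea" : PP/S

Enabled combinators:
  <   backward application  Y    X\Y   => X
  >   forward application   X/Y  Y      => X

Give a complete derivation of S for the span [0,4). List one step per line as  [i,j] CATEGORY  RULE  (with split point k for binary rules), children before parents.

[0,4] S   >
  [0,3] S/(PP/S)   <
    [0,2] NP   <
      [0,1] "today" : PP
      [1,2] "every" : NP\PP
    [2,3] "on" : (S/(PP/S))\NP
  [3,4] "idea" : PP/S

[0,1] PP  lex  "today"
[1,2] NP\PP  lex  "every"
[0,2] NP  <  k=1
[2,3] (S/(PP/S))\NP  lex  "on"
[0,3] S/(PP/S)  <  k=2
[3,4] PP/S  lex  "idea"
[0,4] S  >  k=3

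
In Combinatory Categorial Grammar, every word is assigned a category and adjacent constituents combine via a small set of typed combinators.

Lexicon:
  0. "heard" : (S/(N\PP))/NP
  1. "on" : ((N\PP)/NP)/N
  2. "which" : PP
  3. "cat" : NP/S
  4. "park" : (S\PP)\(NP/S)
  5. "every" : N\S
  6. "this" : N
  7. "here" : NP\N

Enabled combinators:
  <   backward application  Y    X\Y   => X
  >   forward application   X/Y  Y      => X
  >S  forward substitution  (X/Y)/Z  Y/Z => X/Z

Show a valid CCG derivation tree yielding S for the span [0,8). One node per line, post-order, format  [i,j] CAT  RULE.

[0,1] (S/(N\PP))/NP  lex  "heard"
[1,2] ((N\PP)/NP)/N  lex  "on"
[2,3] PP  lex  "which"
[3,4] NP/S  lex  "cat"
[4,5] (S\PP)\(NP/S)  lex  "park"
[3,5] S\PP  <  k=4
[2,5] S  <  k=3
[5,6] N\S  lex  "every"
[2,6] N  <  k=5
[1,6] (N\PP)/NP  >  k=2
[0,6] S/NP  >S  k=1
[6,7] N  lex  "this"
[7,8] NP\N  lex  "here"
[6,8] NP  <  k=7
[0,8] S  >  k=6

[0,8] S   >
  [0,6] S/NP   >S
    [0,1] "heard" : (S/(N\PP))/NP
    [1,6] (N\PP)/NP   >
      [1,2] "on" : ((N\PP)/NP)/N
      [2,6] N   <
        [2,5] S   <
          [2,3] "which" : PP
          [3,5] S\PP   <
            [3,4] "cat" : NP/S
            [4,5] "park" : (S\PP)\(NP/S)
        [5,6] "every" : N\S
  [6,8] NP   <
    [6,7] "this" : N
    [7,8] "here" : NP\N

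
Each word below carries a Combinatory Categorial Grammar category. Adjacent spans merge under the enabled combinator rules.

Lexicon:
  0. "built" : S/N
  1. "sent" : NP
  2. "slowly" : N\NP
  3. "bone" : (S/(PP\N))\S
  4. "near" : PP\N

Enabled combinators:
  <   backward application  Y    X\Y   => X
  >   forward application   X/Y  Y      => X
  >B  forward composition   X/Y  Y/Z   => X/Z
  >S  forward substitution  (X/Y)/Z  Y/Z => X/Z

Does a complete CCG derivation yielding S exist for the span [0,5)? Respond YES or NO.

[0,5] S   >
  [0,4] S/(PP\N)   <
    [0,3] S   >
      [0,1] "built" : S/N
      [1,3] N   <
        [1,2] "sent" : NP
        [2,3] "slowly" : N\NP
    [3,4] "bone" : (S/(PP\N))\S
  [4,5] "near" : PP\N

YES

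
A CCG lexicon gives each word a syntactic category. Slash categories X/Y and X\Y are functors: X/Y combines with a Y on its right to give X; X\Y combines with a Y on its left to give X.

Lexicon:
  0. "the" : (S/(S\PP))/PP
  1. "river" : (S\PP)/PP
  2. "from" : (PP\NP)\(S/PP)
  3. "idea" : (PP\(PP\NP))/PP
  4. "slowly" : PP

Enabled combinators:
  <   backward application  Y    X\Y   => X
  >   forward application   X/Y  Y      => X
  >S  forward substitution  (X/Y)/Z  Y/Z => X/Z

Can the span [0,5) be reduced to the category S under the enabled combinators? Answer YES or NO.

(S/(S\PP))/PP (S\PP)/PP (PP\NP)\(S/PP) (PP\(PP\NP))/PP PP
CKY chart[0,5] = {PP}; S ∉ chart

NO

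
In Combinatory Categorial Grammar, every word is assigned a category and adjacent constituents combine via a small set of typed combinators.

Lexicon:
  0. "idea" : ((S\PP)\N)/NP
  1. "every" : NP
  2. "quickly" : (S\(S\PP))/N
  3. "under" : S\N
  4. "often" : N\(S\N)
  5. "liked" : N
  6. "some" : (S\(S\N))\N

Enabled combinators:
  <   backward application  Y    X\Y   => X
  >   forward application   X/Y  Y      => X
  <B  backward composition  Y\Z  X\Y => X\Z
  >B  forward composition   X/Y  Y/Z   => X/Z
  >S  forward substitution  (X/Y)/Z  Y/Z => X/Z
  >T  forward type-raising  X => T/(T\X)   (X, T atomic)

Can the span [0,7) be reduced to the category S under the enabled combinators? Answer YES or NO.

[0,7] S   <
  [0,5] S\N   <B
    [0,2] (S\PP)\N   >
      [0,1] "idea" : ((S\PP)\N)/NP
      [1,2] "every" : NP
    [2,5] S\(S\PP)   >
      [2,3] "quickly" : (S\(S\PP))/N
      [3,5] N   <
        [3,4] "under" : S\N
        [4,5] "often" : N\(S\N)
  [5,7] S\(S\N)   <
    [5,6] "liked" : N
    [6,7] "some" : (S\(S\N))\N

YES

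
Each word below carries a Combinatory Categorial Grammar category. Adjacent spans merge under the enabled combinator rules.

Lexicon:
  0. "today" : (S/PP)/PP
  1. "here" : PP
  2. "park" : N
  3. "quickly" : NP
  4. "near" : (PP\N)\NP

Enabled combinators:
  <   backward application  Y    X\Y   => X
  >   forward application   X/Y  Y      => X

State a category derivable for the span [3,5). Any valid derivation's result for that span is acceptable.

PP\N

[0,5] S   >
  [0,2] S/PP   >
    [0,1] "today" : (S/PP)/PP
    [1,2] "here" : PP
  [2,5] PP   <
    [2,3] "park" : N
    [3,5] PP\N   <
      [3,4] "quickly" : NP
      [4,5] "near" : (PP\N)\NP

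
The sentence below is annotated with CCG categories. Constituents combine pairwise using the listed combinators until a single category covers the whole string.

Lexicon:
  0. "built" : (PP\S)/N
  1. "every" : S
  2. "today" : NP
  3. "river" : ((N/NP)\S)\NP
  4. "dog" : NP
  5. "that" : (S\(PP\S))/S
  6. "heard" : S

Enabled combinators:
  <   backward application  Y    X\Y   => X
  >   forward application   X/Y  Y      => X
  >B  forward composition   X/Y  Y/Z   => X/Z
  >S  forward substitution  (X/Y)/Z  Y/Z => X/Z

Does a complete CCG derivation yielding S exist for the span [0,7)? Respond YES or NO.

YES

[0,7] S   <
  [0,5] PP\S   >
    [0,1] "built" : (PP\S)/N
    [1,5] N   >
      [1,4] N/NP   <
        [1,2] "every" : S
        [2,4] (N/NP)\S   <
          [2,3] "today" : NP
          [3,4] "river" : ((N/NP)\S)\NP
      [4,5] "dog" : NP
  [5,7] S\(PP\S)   >
    [5,6] "that" : (S\(PP\S))/S
    [6,7] "heard" : S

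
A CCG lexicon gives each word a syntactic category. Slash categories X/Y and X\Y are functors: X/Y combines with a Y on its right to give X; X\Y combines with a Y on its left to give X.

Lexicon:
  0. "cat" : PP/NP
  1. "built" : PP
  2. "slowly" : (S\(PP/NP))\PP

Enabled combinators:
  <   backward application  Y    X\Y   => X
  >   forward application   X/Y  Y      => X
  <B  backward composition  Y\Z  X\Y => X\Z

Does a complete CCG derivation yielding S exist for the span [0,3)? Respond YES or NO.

[0,3] S   <
  [0,1] "cat" : PP/NP
  [1,3] S\(PP/NP)   <
    [1,2] "built" : PP
    [2,3] "slowly" : (S\(PP/NP))\PP

YES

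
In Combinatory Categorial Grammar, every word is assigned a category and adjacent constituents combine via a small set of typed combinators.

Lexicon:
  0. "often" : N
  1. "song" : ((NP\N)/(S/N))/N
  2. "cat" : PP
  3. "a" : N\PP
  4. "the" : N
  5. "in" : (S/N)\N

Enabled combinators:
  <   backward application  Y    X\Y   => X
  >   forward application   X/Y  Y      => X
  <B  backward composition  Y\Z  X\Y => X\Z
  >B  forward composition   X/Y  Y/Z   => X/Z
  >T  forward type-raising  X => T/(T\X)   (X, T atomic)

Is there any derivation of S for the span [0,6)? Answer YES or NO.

NO

N ((NP\N)/(S/N))/N PP N\PP N (S/N)\N
CKY chart[0,6] = {N/(N\NP), NP, NP/(NP\NP), PP/(PP\NP), S/(S\NP)}; S ∉ chart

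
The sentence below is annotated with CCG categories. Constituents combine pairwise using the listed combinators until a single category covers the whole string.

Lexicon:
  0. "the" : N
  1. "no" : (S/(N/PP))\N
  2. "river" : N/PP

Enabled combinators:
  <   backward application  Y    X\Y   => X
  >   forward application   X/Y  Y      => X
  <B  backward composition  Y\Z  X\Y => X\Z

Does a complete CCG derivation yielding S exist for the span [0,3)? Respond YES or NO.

YES

[0,3] S   >
  [0,2] S/(N/PP)   <
    [0,1] "the" : N
    [1,2] "no" : (S/(N/PP))\N
  [2,3] "river" : N/PP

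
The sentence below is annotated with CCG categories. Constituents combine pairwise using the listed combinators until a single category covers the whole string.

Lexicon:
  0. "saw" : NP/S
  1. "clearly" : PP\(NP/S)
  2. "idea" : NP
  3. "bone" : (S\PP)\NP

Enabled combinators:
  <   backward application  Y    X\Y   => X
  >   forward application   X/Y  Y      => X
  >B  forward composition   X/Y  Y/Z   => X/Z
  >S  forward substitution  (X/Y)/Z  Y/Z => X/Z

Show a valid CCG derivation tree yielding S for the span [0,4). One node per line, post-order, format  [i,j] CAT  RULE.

[0,4] S   <
  [0,2] PP   <
    [0,1] "saw" : NP/S
    [1,2] "clearly" : PP\(NP/S)
  [2,4] S\PP   <
    [2,3] "idea" : NP
    [3,4] "bone" : (S\PP)\NP

[0,1] NP/S  lex  "saw"
[1,2] PP\(NP/S)  lex  "clearly"
[0,2] PP  <  k=1
[2,3] NP  lex  "idea"
[3,4] (S\PP)\NP  lex  "bone"
[2,4] S\PP  <  k=3
[0,4] S  <  k=2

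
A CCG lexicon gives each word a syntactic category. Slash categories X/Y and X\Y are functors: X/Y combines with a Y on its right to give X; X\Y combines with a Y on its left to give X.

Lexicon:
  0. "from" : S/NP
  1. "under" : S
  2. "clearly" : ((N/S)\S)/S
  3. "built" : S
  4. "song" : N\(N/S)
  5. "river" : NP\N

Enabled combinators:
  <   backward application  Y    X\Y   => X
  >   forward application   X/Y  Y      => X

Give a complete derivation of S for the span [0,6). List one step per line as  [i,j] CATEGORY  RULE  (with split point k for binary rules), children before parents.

[0,6] S   >
  [0,1] "from" : S/NP
  [1,6] NP   <
    [1,5] N   <
      [1,4] N/S   <
        [1,2] "under" : S
        [2,4] (N/S)\S   >
          [2,3] "clearly" : ((N/S)\S)/S
          [3,4] "built" : S
      [4,5] "song" : N\(N/S)
    [5,6] "river" : NP\N

[0,1] S/NP  lex  "from"
[1,2] S  lex  "under"
[2,3] ((N/S)\S)/S  lex  "clearly"
[3,4] S  lex  "built"
[2,4] (N/S)\S  >  k=3
[1,4] N/S  <  k=2
[4,5] N\(N/S)  lex  "song"
[1,5] N  <  k=4
[5,6] NP\N  lex  "river"
[1,6] NP  <  k=5
[0,6] S  >  k=1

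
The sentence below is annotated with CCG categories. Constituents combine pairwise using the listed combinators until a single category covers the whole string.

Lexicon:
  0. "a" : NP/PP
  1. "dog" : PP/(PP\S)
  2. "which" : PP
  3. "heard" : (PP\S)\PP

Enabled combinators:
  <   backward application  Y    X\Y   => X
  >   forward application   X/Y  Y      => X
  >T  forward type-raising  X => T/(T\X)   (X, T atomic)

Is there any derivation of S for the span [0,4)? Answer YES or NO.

NP/PP PP/(PP\S) PP (PP\S)\PP
CKY chart[0,4] = {N/(N\NP), NP, NP/(NP\NP), PP/(PP\NP), S/(S\NP)}; S ∉ chart

NO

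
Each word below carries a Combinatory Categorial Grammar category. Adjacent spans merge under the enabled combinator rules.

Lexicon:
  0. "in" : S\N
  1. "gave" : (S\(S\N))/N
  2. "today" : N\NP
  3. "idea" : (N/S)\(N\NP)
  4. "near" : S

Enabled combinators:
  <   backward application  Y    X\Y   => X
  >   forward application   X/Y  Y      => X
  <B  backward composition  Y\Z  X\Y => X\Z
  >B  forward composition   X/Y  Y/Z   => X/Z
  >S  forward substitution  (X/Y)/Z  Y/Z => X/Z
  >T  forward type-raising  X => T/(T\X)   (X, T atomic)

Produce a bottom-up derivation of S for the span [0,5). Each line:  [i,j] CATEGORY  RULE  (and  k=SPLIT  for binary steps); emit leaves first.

[0,5] S   <
  [0,1] "in" : S\N
  [1,5] S\(S\N)   >
    [1,2] "gave" : (S\(S\N))/N
    [2,5] N   >
      [2,4] N/S   <
        [2,3] "today" : N\NP
        [3,4] "idea" : (N/S)\(N\NP)
      [4,5] "near" : S

[0,1] S\N  lex  "in"
[1,2] (S\(S\N))/N  lex  "gave"
[2,3] N\NP  lex  "today"
[3,4] (N/S)\(N\NP)  lex  "idea"
[2,4] N/S  <  k=3
[4,5] S  lex  "near"
[2,5] N  >  k=4
[1,5] S\(S\N)  >  k=2
[0,5] S  <  k=1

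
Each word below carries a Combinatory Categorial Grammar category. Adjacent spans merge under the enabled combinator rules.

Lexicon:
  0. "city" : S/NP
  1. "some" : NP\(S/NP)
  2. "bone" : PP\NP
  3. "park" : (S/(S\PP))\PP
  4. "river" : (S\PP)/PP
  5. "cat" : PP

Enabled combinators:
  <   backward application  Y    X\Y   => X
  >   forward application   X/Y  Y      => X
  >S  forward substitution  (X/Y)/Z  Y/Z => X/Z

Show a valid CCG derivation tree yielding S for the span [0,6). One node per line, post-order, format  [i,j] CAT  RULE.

[0,6] S   >
  [0,4] S/(S\PP)   <
    [0,3] PP   <
      [0,2] NP   <
        [0,1] "city" : S/NP
        [1,2] "some" : NP\(S/NP)
      [2,3] "bone" : PP\NP
    [3,4] "park" : (S/(S\PP))\PP
  [4,6] S\PP   >
    [4,5] "river" : (S\PP)/PP
    [5,6] "cat" : PP

[0,1] S/NP  lex  "city"
[1,2] NP\(S/NP)  lex  "some"
[0,2] NP  <  k=1
[2,3] PP\NP  lex  "bone"
[0,3] PP  <  k=2
[3,4] (S/(S\PP))\PP  lex  "park"
[0,4] S/(S\PP)  <  k=3
[4,5] (S\PP)/PP  lex  "river"
[5,6] PP  lex  "cat"
[4,6] S\PP  >  k=5
[0,6] S  >  k=4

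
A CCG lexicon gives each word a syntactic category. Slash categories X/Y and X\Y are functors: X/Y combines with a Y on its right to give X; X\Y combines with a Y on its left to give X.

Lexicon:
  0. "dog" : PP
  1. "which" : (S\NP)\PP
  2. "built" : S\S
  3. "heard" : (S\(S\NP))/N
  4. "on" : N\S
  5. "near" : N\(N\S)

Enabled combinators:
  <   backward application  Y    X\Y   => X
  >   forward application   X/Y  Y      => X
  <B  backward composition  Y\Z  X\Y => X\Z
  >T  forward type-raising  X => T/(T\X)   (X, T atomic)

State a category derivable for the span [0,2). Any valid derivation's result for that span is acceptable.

S\NP

[0,6] S   <
  [0,3] S\NP   <B
    [0,2] S\NP   <
      [0,1] "dog" : PP
      [1,2] "which" : (S\NP)\PP
    [2,3] "built" : S\S
  [3,6] S\(S\NP)   >
    [3,4] "heard" : (S\(S\NP))/N
    [4,6] N   <
      [4,5] "on" : N\S
      [5,6] "near" : N\(N\S)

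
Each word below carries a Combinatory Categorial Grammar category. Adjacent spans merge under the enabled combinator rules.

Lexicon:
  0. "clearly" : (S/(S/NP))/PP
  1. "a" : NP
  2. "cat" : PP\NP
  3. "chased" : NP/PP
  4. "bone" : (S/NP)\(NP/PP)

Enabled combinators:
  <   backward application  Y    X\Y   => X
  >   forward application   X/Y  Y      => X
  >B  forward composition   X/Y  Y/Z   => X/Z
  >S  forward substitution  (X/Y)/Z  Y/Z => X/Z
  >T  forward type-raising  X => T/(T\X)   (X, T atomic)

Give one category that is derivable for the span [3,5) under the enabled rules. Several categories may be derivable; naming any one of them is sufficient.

[0,5] S   >
  [0,3] S/(S/NP)   >
    [0,1] "clearly" : (S/(S/NP))/PP
    [1,3] PP   >
      [1,2] PP/(PP\NP)   >T
        [1,2] "a" : NP
      [2,3] "cat" : PP\NP
  [3,5] S/NP   <
    [3,4] "chased" : NP/PP
    [4,5] "bone" : (S/NP)\(NP/PP)

S/NP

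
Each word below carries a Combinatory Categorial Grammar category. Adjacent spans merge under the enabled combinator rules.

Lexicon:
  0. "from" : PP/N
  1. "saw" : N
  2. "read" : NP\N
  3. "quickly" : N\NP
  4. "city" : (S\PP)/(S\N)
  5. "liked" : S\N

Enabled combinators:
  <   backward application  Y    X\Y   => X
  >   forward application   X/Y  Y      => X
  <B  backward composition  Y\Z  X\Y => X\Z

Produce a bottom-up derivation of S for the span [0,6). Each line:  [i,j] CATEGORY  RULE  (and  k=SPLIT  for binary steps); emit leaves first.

[0,1] PP/N  lex  "from"
[1,2] N  lex  "saw"
[2,3] NP\N  lex  "read"
[1,3] NP  <  k=2
[3,4] N\NP  lex  "quickly"
[1,4] N  <  k=3
[0,4] PP  >  k=1
[4,5] (S\PP)/(S\N)  lex  "city"
[5,6] S\N  lex  "liked"
[4,6] S\PP  >  k=5
[0,6] S  <  k=4

[0,6] S   <
  [0,4] PP   >
    [0,1] "from" : PP/N
    [1,4] N   <
      [1,3] NP   <
        [1,2] "saw" : N
        [2,3] "read" : NP\N
      [3,4] "quickly" : N\NP
  [4,6] S\PP   >
    [4,5] "city" : (S\PP)/(S\N)
    [5,6] "liked" : S\N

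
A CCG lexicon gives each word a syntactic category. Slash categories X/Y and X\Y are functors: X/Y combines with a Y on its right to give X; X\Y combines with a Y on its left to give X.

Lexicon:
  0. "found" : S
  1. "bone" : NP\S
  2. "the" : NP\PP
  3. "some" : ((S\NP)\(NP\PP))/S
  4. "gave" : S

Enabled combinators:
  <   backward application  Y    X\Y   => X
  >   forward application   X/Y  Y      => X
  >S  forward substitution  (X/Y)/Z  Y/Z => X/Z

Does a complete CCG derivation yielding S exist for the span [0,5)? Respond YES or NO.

[0,5] S   <
  [0,2] NP   <
    [0,1] "found" : S
    [1,2] "bone" : NP\S
  [2,5] S\NP   <
    [2,3] "the" : NP\PP
    [3,5] (S\NP)\(NP\PP)   >
      [3,4] "some" : ((S\NP)\(NP\PP))/S
      [4,5] "gave" : S

YES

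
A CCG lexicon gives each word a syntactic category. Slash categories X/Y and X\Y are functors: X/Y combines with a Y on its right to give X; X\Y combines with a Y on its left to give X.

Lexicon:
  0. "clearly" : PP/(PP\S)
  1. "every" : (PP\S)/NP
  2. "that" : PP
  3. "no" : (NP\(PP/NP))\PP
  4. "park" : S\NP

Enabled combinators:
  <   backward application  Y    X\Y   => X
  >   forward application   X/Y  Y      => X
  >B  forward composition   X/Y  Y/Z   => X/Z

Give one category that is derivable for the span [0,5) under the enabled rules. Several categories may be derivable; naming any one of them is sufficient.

[0,5] S   <
  [0,4] NP   <
    [0,2] PP/NP   >B
      [0,1] "clearly" : PP/(PP\S)
      [1,2] "every" : (PP\S)/NP
    [2,4] NP\(PP/NP)   <
      [2,3] "that" : PP
      [3,4] "no" : (NP\(PP/NP))\PP
  [4,5] "park" : S\NP

S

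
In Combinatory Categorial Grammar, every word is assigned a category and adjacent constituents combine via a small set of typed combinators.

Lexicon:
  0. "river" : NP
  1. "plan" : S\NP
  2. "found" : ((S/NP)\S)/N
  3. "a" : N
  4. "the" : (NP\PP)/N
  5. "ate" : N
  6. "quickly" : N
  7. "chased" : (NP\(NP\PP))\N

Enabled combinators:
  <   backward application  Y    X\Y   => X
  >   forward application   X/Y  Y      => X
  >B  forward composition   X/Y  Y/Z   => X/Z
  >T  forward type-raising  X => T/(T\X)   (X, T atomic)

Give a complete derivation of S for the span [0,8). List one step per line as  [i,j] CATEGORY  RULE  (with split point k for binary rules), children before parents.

[0,8] S   >
  [0,4] S/NP   <
    [0,2] S   >
      [0,1] S/(S\NP)   >T
        [0,1] "river" : NP
      [1,2] "plan" : S\NP
    [2,4] (S/NP)\S   >
      [2,3] "found" : ((S/NP)\S)/N
      [3,4] "a" : N
  [4,8] NP   <
    [4,6] NP\PP   >
      [4,5] "the" : (NP\PP)/N
      [5,6] "ate" : N
    [6,8] NP\(NP\PP)   <
      [6,7] "quickly" : N
      [7,8] "chased" : (NP\(NP\PP))\N

[0,1] NP  lex  "river"
[0,1] S/(S\NP)  >T
[1,2] S\NP  lex  "plan"
[0,2] S  >  k=1
[2,3] ((S/NP)\S)/N  lex  "found"
[3,4] N  lex  "a"
[2,4] (S/NP)\S  >  k=3
[0,4] S/NP  <  k=2
[4,5] (NP\PP)/N  lex  "the"
[5,6] N  lex  "ate"
[4,6] NP\PP  >  k=5
[6,7] N  lex  "quickly"
[7,8] (NP\(NP\PP))\N  lex  "chased"
[6,8] NP\(NP\PP)  <  k=7
[4,8] NP  <  k=6
[0,8] S  >  k=4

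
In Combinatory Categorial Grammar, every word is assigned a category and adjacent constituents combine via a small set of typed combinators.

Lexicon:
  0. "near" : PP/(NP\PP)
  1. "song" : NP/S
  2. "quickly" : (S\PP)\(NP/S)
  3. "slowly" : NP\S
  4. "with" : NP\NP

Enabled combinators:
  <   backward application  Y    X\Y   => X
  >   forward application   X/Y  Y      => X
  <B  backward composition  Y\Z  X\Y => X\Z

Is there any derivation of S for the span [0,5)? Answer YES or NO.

PP/(NP\PP) NP/S (S\PP)\(NP/S) NP\S NP\NP
CKY chart[0,5] = {PP}; S ∉ chart

NO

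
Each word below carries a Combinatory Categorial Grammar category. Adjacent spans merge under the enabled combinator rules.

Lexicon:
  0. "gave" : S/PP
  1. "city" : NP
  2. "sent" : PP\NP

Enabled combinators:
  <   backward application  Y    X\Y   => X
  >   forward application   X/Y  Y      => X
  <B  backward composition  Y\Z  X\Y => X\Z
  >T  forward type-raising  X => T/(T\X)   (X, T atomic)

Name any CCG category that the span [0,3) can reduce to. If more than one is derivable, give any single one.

S

[0,3] S   >
  [0,1] "gave" : S/PP
  [1,3] PP   >
    [1,2] PP/(PP\NP)   >T
      [1,2] "city" : NP
    [2,3] "sent" : PP\NP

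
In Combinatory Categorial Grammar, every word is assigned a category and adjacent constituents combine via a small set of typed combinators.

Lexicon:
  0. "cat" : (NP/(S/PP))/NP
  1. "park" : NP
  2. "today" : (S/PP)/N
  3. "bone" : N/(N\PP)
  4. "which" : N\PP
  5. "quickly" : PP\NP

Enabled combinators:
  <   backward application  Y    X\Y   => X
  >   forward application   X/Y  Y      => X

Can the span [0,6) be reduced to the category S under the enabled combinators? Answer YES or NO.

(NP/(S/PP))/NP NP (S/PP)/N N/(N\PP) N\PP PP\NP
CKY chart[0,6] = {PP}; S ∉ chart

NO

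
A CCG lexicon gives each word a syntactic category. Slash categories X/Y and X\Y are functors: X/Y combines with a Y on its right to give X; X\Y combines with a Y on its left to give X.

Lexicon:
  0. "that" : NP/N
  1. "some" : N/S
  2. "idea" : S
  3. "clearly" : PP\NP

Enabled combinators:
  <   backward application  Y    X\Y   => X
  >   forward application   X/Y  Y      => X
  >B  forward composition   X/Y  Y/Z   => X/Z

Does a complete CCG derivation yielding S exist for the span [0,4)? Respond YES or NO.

NP/N N/S S PP\NP
CKY chart[0,4] = {PP}; S ∉ chart

NO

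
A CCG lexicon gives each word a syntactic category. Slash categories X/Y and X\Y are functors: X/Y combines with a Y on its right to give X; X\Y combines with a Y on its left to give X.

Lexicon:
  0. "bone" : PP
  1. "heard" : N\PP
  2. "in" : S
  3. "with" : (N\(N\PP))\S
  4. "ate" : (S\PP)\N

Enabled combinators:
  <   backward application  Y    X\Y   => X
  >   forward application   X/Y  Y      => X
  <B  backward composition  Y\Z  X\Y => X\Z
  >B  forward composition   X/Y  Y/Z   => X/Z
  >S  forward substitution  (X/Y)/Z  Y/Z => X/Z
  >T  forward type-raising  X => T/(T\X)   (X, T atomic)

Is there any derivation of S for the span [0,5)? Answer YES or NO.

YES

[0,5] S   <
  [0,1] "bone" : PP
  [1,5] S\PP   <
    [1,4] N   <
      [1,2] "heard" : N\PP
      [2,4] N\(N\PP)   <
        [2,3] "in" : S
        [3,4] "with" : (N\(N\PP))\S
    [4,5] "ate" : (S\PP)\N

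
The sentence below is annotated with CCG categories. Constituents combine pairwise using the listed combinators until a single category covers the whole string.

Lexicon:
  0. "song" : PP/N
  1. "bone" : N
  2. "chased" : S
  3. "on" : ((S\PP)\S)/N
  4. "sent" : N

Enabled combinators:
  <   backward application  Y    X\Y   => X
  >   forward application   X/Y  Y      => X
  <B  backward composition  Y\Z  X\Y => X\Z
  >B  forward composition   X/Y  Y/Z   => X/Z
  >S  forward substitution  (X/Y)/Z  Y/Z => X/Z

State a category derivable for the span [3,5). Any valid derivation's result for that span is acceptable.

(S\PP)\S

[0,5] S   <
  [0,2] PP   >
    [0,1] "song" : PP/N
    [1,2] "bone" : N
  [2,5] S\PP   <
    [2,3] "chased" : S
    [3,5] (S\PP)\S   >
      [3,4] "on" : ((S\PP)\S)/N
      [4,5] "sent" : N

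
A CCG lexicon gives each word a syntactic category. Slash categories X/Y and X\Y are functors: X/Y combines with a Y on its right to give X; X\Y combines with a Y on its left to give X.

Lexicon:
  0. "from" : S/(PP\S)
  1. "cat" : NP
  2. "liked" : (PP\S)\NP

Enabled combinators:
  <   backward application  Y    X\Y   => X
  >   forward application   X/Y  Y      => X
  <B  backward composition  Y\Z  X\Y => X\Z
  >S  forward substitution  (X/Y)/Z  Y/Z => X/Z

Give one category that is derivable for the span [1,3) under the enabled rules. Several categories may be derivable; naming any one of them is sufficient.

[0,3] S   >
  [0,1] "from" : S/(PP\S)
  [1,3] PP\S   <
    [1,2] "cat" : NP
    [2,3] "liked" : (PP\S)\NP

PP\S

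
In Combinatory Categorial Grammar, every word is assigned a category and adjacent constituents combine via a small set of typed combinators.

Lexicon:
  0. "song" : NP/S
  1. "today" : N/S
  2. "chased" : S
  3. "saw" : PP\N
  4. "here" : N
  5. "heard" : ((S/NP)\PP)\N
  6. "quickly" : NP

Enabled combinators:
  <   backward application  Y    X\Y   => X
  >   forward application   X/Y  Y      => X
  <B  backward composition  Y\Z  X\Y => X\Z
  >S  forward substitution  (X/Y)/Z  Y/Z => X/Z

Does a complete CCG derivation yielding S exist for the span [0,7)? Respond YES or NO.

NO

NP/S N/S S PP\N N ((S/NP)\PP)\N NP
CKY chart[0,7] = {NP}; S ∉ chart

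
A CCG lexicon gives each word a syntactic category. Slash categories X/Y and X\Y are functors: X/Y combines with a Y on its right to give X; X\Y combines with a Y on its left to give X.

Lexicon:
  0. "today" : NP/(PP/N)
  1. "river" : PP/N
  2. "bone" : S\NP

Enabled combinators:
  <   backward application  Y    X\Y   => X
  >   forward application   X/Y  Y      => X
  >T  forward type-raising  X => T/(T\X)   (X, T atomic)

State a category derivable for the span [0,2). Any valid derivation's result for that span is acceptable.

NP

[0,3] S   <
  [0,2] NP   >
    [0,1] "today" : NP/(PP/N)
    [1,2] "river" : PP/N
  [2,3] "bone" : S\NP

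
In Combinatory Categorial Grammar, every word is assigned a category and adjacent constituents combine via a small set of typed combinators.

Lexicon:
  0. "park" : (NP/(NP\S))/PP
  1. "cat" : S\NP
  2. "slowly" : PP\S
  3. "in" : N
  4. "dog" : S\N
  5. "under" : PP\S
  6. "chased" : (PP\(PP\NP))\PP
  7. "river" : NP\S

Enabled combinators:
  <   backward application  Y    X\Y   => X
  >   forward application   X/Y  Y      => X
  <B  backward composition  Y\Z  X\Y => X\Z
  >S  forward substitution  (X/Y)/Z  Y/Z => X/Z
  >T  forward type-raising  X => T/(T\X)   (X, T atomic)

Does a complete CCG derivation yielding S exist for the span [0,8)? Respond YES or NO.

NO

(NP/(NP\S))/PP S\NP PP\S N S\N PP\S (PP\(PP\NP))\PP NP\S
CKY chart[0,8] = {N/(N\NP), NP, NP/(NP\NP), PP/(PP\NP), S/(S\NP)}; S ∉ chart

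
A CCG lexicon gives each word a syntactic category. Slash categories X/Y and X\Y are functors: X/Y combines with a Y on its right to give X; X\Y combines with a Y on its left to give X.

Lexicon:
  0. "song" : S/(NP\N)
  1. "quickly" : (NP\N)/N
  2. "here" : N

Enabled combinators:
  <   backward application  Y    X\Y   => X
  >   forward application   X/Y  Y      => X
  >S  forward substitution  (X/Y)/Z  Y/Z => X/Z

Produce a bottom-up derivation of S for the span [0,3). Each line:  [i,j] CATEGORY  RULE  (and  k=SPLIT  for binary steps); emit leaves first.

[0,3] S   >
  [0,1] "song" : S/(NP\N)
  [1,3] NP\N   >
    [1,2] "quickly" : (NP\N)/N
    [2,3] "here" : N

[0,1] S/(NP\N)  lex  "song"
[1,2] (NP\N)/N  lex  "quickly"
[2,3] N  lex  "here"
[1,3] NP\N  >  k=2
[0,3] S  >  k=1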